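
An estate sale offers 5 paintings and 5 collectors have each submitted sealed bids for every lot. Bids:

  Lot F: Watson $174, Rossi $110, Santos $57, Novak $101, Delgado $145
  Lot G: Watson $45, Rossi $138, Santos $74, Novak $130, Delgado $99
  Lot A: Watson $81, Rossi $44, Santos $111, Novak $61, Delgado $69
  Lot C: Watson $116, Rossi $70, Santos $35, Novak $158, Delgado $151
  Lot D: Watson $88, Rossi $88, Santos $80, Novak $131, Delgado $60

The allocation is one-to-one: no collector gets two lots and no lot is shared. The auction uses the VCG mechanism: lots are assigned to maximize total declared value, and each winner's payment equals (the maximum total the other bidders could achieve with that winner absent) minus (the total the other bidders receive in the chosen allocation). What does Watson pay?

Efficient allocation: Watson→Lot F ($174), Rossi→Lot G ($138), Santos→Lot A ($111), Novak→Lot D ($131), Delgado→Lot C ($151); total welfare W = $705.
Watson receives Lot F at value $174, so the others get W − 174 = $531.
Without Watson: best allocation of the remaining 4 bidders over all 5 lots is Rossi→Lot G ($138), Santos→Lot A ($111), Novak→Lot C ($158), Delgado→Lot F ($145), total $552.
VCG payment = (others' best without Watson) − (others' welfare with Watson) = 552 − 531 = $21.

Watson pays $21.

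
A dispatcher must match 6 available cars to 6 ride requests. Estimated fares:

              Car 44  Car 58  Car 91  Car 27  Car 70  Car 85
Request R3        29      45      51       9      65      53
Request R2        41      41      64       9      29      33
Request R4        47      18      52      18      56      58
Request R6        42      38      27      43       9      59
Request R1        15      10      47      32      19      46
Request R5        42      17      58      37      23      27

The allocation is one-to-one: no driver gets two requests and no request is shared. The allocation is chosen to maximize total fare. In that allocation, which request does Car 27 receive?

Car 27 receives Request R1.

This is the linear assignment problem.
Optimal: Car 44→Request R4 ($47), Car 58→Request R2 ($41), Car 91→Request R5 ($58), Car 27→Request R1 ($32), Car 70→Request R3 ($65), Car 85→Request R6 ($59) — total 47+41+58+32+65+59 = $302.
Max-entry greedy (repeatedly take the single best remaining cell) gives $282, worse by 20.
Car 27's own top request is Request R6 ($43), but forcing Car 27→Request R6 and reassigning the rest optimally gives only $300 — worse by 2.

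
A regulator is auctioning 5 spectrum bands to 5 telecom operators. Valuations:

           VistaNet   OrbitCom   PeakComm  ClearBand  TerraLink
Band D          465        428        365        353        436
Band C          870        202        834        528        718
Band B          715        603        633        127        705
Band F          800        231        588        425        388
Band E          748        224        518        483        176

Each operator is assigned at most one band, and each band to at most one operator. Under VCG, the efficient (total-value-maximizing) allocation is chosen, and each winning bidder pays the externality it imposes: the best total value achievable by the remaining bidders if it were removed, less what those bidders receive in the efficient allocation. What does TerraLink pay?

Efficient allocation: VistaNet→Band F ($800M), OrbitCom→Band D ($428M), PeakComm→Band C ($834M), ClearBand→Band E ($483M), TerraLink→Band B ($705M); total welfare W = $3250M.
TerraLink receives Band B at value $705M, so the others get W − 705 = $2545M.
Without TerraLink: best allocation of the remaining 4 bidders over all 5 bands is VistaNet→Band F ($800M), OrbitCom→Band B ($603M), PeakComm→Band C ($834M), ClearBand→Band E ($483M), total $2720M.
VCG payment = (others' best without TerraLink) − (others' welfare with TerraLink) = 2720 − 2545 = $175M.

TerraLink pays $175M.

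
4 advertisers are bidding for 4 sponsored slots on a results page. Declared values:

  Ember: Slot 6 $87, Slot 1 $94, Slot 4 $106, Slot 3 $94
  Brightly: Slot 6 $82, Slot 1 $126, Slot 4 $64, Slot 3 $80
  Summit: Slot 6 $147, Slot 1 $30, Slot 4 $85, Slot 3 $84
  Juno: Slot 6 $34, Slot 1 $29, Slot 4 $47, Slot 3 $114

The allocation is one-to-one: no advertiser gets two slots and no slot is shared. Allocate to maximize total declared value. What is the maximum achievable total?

Treat this as an assignment problem: match each advertiser to one slot.
Optimal: Ember→Slot 4 ($106), Brightly→Slot 1 ($126), Summit→Slot 6 ($147), Juno→Slot 3 ($114) — total 106+126+147+114 = $493.
Next-best assignment: Ember→Slot 1, Brightly→Slot 4, Summit→Slot 6, Juno→Slot 3 = $419.
Swapping Ember↔Brightly (Ember→Slot 1 $94, Brightly→Slot 4 $64) loses 74.

Max total: $493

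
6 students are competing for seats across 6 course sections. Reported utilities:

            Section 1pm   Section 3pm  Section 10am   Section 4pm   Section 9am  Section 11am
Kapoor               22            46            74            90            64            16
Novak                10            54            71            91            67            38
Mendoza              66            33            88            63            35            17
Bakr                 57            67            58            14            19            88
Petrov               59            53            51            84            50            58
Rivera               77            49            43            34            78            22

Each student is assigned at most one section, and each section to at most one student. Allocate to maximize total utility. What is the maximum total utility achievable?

Maximum total: 463 points

Treat this as an assignment problem: match each student to one section.
Optimal: Kapoor→Section 4pm (90 points), Novak→Section 9am (67 points), Mendoza→Section 10am (88 points), Bakr→Section 11am (88 points), Petrov→Section 3pm (53 points), Rivera→Section 1pm (77 points) — total 90+67+88+88+53+77 = 463 points.
Row-greedy (each student in turn takes its best remaining section) gives 446 points, worse by 17.
Swapping Novak↔Mendoza (Novak→Section 10am 71 points, Mendoza→Section 9am 35 points) loses 49.
Checked against all permutations: 463 points is optimal.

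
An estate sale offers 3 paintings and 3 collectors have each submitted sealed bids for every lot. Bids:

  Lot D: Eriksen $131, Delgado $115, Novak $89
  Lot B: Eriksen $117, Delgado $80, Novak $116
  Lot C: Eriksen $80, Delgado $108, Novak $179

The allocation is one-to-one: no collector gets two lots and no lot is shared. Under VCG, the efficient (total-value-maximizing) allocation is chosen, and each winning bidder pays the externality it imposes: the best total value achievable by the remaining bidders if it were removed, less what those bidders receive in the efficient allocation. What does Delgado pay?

Efficient allocation: Eriksen→Lot B ($117), Delgado→Lot D ($115), Novak→Lot C ($179); total welfare W = $411.
Delgado receives Lot D at value $115, so the others get W − 115 = $296.
Without Delgado: best allocation of the remaining 2 bidders over all 3 lots is Eriksen→Lot D ($131), Novak→Lot C ($179), total $310.
VCG payment = (others' best without Delgado) − (others' welfare with Delgado) = 310 − 296 = $14.

Delgado pays $14.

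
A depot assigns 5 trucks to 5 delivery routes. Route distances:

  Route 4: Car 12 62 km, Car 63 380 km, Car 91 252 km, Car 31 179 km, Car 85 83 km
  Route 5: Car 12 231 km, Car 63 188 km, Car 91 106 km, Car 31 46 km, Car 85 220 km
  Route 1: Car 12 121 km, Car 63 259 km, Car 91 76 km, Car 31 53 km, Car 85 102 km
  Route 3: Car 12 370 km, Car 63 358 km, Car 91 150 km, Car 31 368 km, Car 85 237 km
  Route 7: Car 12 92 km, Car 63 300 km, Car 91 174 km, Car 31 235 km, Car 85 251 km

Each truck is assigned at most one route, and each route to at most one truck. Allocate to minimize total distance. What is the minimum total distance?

Minimum total: 566 km

Optimal: Car 12→Route 7 (92 km), Car 63→Route 5 (188 km), Car 91→Route 3 (150 km), Car 31→Route 1 (53 km), Car 85→Route 4 (83 km) — total 92+188+150+53+83 = 566 km.
Min-entry greedy (repeatedly take the single cheapest remaining cell) gives 721 km, worse by 155.
Next-best assignment: Car 12→Route 7, Car 63→Route 1, Car 91→Route 3, Car 31→Route 5, Car 85→Route 4 = 630 km.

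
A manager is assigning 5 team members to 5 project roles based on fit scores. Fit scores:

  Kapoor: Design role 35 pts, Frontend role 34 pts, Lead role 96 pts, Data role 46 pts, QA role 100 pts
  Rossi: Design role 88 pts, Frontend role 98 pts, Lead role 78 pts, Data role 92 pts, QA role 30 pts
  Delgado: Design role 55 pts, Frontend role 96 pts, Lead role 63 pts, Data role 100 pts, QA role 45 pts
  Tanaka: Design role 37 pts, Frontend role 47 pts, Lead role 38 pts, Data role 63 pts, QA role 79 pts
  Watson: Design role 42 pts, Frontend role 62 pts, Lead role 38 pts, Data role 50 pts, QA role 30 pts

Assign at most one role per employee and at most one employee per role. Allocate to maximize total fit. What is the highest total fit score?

This is a one-to-one assignment (maximum-weight bipartite matching).
Optimal: Kapoor→Lead role (96 pts), Rossi→Design role (88 pts), Delgado→Data role (100 pts), Tanaka→QA role (79 pts), Watson→Frontend role (62 pts) — total 96+88+100+79+62 = 425 pts.
Column-greedy (each role in turn goes to its best remaining employee) gives 373 pts, worse by 52.
Swapping Tanaka↔Delgado (Tanaka→Data role 63 pts, Delgado→QA role 45 pts) loses 71.

Maximum total: 425 pts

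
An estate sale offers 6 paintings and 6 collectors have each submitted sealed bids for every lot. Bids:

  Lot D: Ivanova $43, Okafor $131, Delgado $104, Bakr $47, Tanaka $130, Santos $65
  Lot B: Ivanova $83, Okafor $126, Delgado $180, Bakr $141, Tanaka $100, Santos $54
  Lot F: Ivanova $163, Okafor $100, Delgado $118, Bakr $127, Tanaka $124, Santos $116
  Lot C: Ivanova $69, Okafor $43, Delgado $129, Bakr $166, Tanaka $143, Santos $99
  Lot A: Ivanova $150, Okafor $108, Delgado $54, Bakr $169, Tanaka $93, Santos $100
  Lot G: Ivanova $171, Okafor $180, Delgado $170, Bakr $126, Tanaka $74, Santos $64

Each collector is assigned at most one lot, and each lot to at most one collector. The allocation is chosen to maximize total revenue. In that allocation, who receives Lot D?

Treat this as an assignment problem: match each collector to one lot.
Optimal: Ivanova→Lot A ($150), Okafor→Lot G ($180), Delgado→Lot B ($180), Bakr→Lot C ($166), Tanaka→Lot D ($130), Santos→Lot F ($116) — total 150+180+180+166+130+116 = $922.
Max-entry greedy (repeatedly take the single best remaining cell) gives $900, worse by 22.
Next-best assignment: Ivanova→Lot F, Okafor→Lot G, Delgado→Lot B, Bakr→Lot A, Tanaka→Lot D, Santos→Lot C = $921.
Tanaka's own top lot is Lot C ($143), but forcing Tanaka→Lot C and reassigning the rest optimally gives only $910 — worse by 12.

Tanaka receives Lot D.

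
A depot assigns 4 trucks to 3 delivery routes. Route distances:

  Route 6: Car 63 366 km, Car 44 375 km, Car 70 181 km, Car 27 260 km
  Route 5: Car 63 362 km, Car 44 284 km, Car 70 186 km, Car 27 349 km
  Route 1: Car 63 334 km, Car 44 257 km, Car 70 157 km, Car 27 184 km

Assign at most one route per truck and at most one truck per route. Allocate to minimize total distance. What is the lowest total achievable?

Treat this as an assignment problem: match each truck to one route.
Optimal: Car 70→Route 6 (181 km), Car 44→Route 5 (284 km), Car 27→Route 1 (184 km) — total 181+284+184 = 649 km.
Min-entry greedy (repeatedly take the single cheapest remaining cell) gives 701 km, worse by 52.
Swapping Car 70↔Car 27 (Car 70→Route 1 157 km, Car 27→Route 6 260 km) adds 52.
Every other assignment is strictly worse.

Min total: 649 km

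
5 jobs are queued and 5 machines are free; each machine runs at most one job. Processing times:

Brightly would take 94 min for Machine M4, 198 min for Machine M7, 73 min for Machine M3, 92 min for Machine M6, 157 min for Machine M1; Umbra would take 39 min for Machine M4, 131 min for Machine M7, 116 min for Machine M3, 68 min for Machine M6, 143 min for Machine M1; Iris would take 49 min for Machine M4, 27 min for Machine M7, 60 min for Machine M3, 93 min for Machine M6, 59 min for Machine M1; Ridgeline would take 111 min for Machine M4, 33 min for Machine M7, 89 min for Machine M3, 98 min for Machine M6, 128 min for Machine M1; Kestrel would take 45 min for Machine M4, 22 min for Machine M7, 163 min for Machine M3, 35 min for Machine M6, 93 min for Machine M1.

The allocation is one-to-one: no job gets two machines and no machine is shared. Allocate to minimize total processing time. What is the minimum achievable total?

Min total: 239 min

Optimal: Brightly→Machine M3 (73 min), Umbra→Machine M4 (39 min), Iris→Machine M1 (59 min), Ridgeline→Machine M7 (33 min), Kestrel→Machine M6 (35 min) — total 73+39+59+33+35 = 239 min.
Row-greedy (each job in turn takes its cheapest remaining machine) gives 330 min, worse by 91.
Swapping Umbra↔Brightly (Umbra→Machine M3 116 min, Brightly→Machine M4 94 min) adds 98.
Every other assignment is strictly worse.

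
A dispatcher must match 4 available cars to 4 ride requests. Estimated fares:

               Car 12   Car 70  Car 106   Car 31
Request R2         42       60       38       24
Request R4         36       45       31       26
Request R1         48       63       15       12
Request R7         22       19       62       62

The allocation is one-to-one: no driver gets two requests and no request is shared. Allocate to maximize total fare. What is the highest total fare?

Optimal: Car 12→Request R1 ($48), Car 70→Request R2 ($60), Car 106→Request R4 ($31), Car 31→Request R7 ($62) — total 48+60+31+62 = $201.
Max-entry greedy (repeatedly take the single best remaining cell) gives $193, worse by 8.

Max total: $201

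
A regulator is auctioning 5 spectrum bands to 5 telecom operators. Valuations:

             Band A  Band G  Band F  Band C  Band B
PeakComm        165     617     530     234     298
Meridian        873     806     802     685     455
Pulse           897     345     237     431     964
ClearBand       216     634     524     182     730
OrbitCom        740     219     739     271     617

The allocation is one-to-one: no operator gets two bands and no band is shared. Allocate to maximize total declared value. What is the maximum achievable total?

Optimal: PeakComm→Band G ($617M), Meridian→Band C ($685M), Pulse→Band A ($897M), ClearBand→Band B ($730M), OrbitCom→Band F ($739M) — total 617+685+897+730+739 = $3668M.
Row-greedy (each operator in turn takes its best remaining band) gives $3249M, worse by 419.
Checked against all permutations: $3668M is optimal.

Maximum total: $3668M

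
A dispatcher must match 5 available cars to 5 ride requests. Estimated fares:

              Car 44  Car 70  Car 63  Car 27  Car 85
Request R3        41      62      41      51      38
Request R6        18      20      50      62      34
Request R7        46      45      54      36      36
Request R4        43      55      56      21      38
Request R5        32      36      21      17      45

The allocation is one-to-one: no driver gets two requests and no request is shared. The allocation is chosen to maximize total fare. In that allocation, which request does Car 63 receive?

Car 63 receives Request R4.

Optimal: Car 44→Request R7 ($46), Car 70→Request R3 ($62), Car 63→Request R4 ($56), Car 27→Request R6 ($62), Car 85→Request R5 ($45) — total 46+62+56+62+45 = $271.
Column-greedy (each request in turn goes to its best remaining driver) gives $266, worse by 5.
Swapping Car 44↔Car 27 (Car 44→Request R6 $18, Car 27→Request R7 $36) loses 54.
Checked against all permutations: $271 is optimal.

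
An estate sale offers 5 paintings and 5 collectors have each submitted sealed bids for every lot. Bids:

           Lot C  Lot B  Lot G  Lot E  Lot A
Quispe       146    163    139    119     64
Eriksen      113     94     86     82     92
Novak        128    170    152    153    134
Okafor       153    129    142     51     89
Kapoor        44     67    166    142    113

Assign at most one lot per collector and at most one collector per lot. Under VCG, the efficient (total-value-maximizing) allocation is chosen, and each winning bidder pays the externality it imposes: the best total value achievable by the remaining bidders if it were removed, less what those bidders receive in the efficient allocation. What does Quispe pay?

Quispe pays $17.

Efficient allocation: Quispe→Lot B ($163), Eriksen→Lot A ($92), Novak→Lot E ($153), Okafor→Lot C ($153), Kapoor→Lot G ($166); total welfare W = $727.
Quispe receives Lot B at value $163, so the others get W − 163 = $564.
Without Quispe: best allocation of the remaining 4 bidders over all 5 lots is Eriksen→Lot A ($92), Novak→Lot B ($170), Okafor→Lot C ($153), Kapoor→Lot G ($166), total $581.
VCG payment = (others' best without Quispe) − (others' welfare with Quispe) = 581 − 564 = $17.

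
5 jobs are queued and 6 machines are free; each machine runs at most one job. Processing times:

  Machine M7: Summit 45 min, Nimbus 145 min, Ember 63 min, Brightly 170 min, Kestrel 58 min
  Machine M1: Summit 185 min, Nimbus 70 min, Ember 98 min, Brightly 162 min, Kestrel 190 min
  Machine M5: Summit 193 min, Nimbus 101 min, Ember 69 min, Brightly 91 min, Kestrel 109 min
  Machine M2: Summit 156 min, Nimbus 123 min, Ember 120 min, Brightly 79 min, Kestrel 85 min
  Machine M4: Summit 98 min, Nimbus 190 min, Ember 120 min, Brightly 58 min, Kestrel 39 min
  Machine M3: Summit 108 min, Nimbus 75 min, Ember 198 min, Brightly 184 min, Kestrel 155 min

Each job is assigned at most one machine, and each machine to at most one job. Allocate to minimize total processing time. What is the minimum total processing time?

Optimal: Summit→Machine M7 (45 min), Nimbus→Machine M1 (70 min), Ember→Machine M5 (69 min), Brightly→Machine M2 (79 min), Kestrel→Machine M4 (39 min) — total 45+70+69+79+39 = 302 min.
Row-greedy (each job in turn takes its cheapest remaining machine) gives 327 min, worse by 25.
Next-best assignment: Summit→Machine M7, Nimbus→Machine M3, Ember→Machine M5, Brightly→Machine M2, Kestrel→Machine M4 = 307 min.
Swapping Nimbus↔Ember (Nimbus→Machine M5 101 min, Ember→Machine M1 98 min) adds 60.
No other one-to-one assignment undercuts 302 min.

Min total: 302 min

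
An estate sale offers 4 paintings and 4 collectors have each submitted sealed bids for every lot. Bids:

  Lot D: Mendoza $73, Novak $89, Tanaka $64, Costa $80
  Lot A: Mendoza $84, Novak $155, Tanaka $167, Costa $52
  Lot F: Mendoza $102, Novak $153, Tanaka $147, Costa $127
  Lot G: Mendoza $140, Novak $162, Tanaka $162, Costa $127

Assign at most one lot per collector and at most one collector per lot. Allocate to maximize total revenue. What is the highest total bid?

Optimal: Mendoza→Lot G ($140), Novak→Lot F ($153), Tanaka→Lot A ($167), Costa→Lot D ($80) — total 140+153+167+80 = $540.
Column-greedy (each lot in turn goes to its best remaining collector) gives $523, worse by 17.
Swapping Costa↔Mendoza (Costa→Lot G $127, Mendoza→Lot D $73) loses 20.
No other one-to-one assignment exceeds $540.

Max total: $540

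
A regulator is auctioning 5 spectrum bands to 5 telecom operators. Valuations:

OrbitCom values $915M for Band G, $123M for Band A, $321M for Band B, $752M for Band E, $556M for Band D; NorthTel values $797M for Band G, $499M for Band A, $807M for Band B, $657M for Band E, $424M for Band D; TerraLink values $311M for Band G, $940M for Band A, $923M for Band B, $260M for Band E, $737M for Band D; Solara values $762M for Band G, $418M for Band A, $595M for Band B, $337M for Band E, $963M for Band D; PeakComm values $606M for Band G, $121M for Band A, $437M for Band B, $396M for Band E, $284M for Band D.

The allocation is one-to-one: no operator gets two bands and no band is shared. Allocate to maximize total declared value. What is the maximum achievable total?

Max total: $4068M

Optimal: OrbitCom→Band E ($752M), NorthTel→Band B ($807M), TerraLink→Band A ($940M), Solara→Band D ($963M), PeakComm→Band G ($606M) — total 752+807+940+963+606 = $4068M.
Max-entry greedy (repeatedly take the single best remaining cell) gives $4021M, worse by 47.
Checked against all permutations: $4068M is optimal.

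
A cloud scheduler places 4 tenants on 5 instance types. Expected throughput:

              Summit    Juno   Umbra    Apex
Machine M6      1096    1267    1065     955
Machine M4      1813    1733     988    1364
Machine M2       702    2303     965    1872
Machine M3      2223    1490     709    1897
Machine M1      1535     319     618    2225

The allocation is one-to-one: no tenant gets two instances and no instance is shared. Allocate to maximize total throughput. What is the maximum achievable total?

This is a one-to-one assignment (maximum-weight bipartite matching).
Optimal: Summit→Machine M3 (2223 ops/s), Juno→Machine M2 (2303 ops/s), Umbra→Machine M6 (1065 ops/s), Apex→Machine M1 (2225 ops/s) — total 2223+2303+1065+2225 = 7816 ops/s.
Column-greedy (each instance in turn goes to its best remaining tenant) gives 5661 ops/s, worse by 2155.
Next-best assignment: Summit→Machine M3, Juno→Machine M2, Umbra→Machine M4, Apex→Machine M1 = 7739 ops/s.
Swapping Umbra↔Apex (Umbra→Machine M1 618 ops/s, Apex→Machine M6 955 ops/s) loses 1717.
Every other assignment is strictly worse.

Max total: 7816 ops/s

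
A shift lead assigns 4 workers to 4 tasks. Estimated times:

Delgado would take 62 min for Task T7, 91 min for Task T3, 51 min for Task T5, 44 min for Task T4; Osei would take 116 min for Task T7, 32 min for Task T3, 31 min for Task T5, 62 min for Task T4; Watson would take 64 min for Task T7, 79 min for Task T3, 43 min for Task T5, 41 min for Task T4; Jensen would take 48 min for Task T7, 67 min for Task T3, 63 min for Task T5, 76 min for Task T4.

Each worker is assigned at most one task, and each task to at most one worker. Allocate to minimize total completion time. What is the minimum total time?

Optimal: Delgado→Task T4 (44 min), Osei→Task T3 (32 min), Watson→Task T5 (43 min), Jensen→Task T7 (48 min) — total 44+32+43+48 = 167 min.
Next-best assignment: Delgado→Task T5, Osei→Task T3, Watson→Task T4, Jensen→Task T7 = 172 min.

Min total: 167 min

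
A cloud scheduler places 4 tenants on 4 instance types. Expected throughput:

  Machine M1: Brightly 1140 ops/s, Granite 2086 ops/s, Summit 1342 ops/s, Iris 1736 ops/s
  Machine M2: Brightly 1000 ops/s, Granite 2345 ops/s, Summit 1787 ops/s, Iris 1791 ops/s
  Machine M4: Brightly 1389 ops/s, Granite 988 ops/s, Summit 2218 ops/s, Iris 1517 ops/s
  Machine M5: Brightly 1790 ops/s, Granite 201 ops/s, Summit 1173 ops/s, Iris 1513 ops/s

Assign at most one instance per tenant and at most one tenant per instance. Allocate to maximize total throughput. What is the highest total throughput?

Optimal: Brightly→Machine M5 (1790 ops/s), Granite→Machine M2 (2345 ops/s), Summit→Machine M4 (2218 ops/s), Iris→Machine M1 (1736 ops/s) — total 1790+2345+2218+1736 = 8089 ops/s.
Column-greedy (each instance in turn goes to its best remaining tenant) gives 7885 ops/s, worse by 204.
Swapping Iris↔Granite (Iris→Machine M2 1791 ops/s, Granite→Machine M1 2086 ops/s) loses 204.
Every other assignment is strictly worse.

Max total: 8089 ops/s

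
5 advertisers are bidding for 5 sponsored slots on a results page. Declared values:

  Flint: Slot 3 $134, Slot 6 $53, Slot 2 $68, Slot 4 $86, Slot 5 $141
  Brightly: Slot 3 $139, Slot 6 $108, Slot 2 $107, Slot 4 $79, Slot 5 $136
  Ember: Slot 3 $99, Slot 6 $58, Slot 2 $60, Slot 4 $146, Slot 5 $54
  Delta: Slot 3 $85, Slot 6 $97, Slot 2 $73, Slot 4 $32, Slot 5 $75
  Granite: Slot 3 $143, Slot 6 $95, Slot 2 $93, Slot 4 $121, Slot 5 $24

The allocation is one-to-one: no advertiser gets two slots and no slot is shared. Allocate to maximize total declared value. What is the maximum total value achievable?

Max total: $634

Optimal: Flint→Slot 5 ($141), Brightly→Slot 2 ($107), Ember→Slot 4 ($146), Delta→Slot 6 ($97), Granite→Slot 3 ($143) — total 141+107+146+97+143 = $634.
Column-greedy (each slot in turn goes to its best remaining advertiser) gives $611, worse by 23.
Next-best assignment: Flint→Slot 5, Brightly→Slot 3, Ember→Slot 4, Delta→Slot 6, Granite→Slot 2 = $616.
Every other assignment is strictly worse.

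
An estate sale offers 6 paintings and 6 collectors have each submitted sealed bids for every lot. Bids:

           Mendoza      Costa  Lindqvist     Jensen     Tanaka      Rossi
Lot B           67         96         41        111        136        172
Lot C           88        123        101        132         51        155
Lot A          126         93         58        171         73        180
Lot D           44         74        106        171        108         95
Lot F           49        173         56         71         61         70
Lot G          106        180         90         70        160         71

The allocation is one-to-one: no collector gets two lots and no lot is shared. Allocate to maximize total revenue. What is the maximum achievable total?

Max total: $903

This is a one-to-one assignment (maximum-weight bipartite matching).
Optimal: Mendoza→Lot A ($126), Costa→Lot F ($173), Lindqvist→Lot C ($101), Jensen→Lot D ($171), Tanaka→Lot G ($160), Rossi→Lot B ($172) — total 126+173+101+171+160+172 = $903.
Max-entry greedy (repeatedly take the single best remaining cell) gives $817, worse by 86.
Swapping Tanaka↔Mendoza (Tanaka→Lot A $73, Mendoza→Lot G $106) loses 107.
No other one-to-one assignment exceeds $903.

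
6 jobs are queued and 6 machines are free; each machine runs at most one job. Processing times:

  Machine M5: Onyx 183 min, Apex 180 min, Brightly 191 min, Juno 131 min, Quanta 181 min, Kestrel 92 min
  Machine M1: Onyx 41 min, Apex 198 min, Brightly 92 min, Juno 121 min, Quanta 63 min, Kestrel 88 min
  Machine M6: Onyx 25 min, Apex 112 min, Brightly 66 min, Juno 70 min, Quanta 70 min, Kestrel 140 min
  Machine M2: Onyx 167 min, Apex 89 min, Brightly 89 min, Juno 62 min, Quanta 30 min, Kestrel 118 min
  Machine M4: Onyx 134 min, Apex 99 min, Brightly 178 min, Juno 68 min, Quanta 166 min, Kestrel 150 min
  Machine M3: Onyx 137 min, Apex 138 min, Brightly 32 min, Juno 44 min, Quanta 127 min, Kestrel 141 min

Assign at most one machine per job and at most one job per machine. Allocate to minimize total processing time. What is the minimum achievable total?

Min total: 364 min

This is a one-to-one assignment (minimum-cost bipartite matching).
Optimal: Onyx→Machine M1 (41 min), Apex→Machine M4 (99 min), Brightly→Machine M3 (32 min), Juno→Machine M6 (70 min), Quanta→Machine M2 (30 min), Kestrel→Machine M5 (92 min) — total 41+99+32+70+30+92 = 364 min.
Column-greedy (each machine in turn goes to its cheapest remaining job) gives 435 min, worse by 71.
Swapping Apex↔Kestrel (Apex→Machine M5 180 min, Kestrel→Machine M4 150 min) adds 139.
Checked against all permutations: 364 min is optimal.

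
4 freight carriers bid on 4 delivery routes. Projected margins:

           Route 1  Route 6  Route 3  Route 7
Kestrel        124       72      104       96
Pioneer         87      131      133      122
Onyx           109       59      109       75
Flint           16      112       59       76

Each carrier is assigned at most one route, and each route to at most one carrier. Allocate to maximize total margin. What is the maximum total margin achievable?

Optimal: Kestrel→Route 1 ($124k), Pioneer→Route 7 ($122k), Onyx→Route 3 ($109k), Flint→Route 6 ($112k) — total 124+122+109+112 = $467k.
Column-greedy (each route in turn goes to its best remaining carrier) gives $440k, worse by 27.
Next-best assignment: Kestrel→Route 7, Pioneer→Route 3, Onyx→Route 1, Flint→Route 6 = $450k.

Max total: $467k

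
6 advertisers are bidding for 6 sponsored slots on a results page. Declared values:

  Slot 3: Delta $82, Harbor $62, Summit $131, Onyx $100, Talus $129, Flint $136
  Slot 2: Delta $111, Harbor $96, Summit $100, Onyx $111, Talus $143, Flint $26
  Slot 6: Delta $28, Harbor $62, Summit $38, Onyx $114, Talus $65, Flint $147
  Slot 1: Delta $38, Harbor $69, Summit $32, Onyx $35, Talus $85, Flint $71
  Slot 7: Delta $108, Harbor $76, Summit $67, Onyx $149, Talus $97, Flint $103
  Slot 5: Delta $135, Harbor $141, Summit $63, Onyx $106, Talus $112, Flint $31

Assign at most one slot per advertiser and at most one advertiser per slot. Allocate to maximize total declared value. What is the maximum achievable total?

Maximum total: $774

This is a one-to-one assignment (maximum-weight bipartite matching).
Optimal: Delta→Slot 5 ($135), Harbor→Slot 1 ($69), Summit→Slot 3 ($131), Onyx→Slot 7 ($149), Talus→Slot 2 ($143), Flint→Slot 6 ($147) — total 135+69+131+149+143+147 = $774.
Row-greedy (each advertiser in turn takes its best remaining slot) gives $743, worse by 31.
No other one-to-one assignment exceeds $774.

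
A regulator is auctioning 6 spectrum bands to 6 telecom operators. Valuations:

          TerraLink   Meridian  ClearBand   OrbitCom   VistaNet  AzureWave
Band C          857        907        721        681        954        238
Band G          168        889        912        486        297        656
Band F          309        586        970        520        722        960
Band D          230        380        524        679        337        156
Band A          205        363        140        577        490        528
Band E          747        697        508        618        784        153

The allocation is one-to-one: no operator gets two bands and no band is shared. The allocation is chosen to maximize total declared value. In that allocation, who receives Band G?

This is the linear assignment problem.
Optimal: TerraLink→Band E ($747M), Meridian→Band G ($889M), ClearBand→Band F ($970M), OrbitCom→Band D ($679M), VistaNet→Band C ($954M), AzureWave→Band A ($528M) — total 747+889+970+679+954+528 = $4767M.
Row-greedy (each operator in turn takes its best remaining band) gives $4707M, worse by 60.
Next-best assignment: TerraLink→Band C, Meridian→Band G, ClearBand→Band F, OrbitCom→Band D, VistaNet→Band E, AzureWave→Band A = $4707M.
Swapping OrbitCom↔AzureWave (OrbitCom→Band A $577M, AzureWave→Band D $156M) loses 474.
Meridian's own top band is Band C ($907M), but forcing Meridian→Band C and reassigning the rest optimally gives only $4695M — worse by 72.

Meridian receives Band G.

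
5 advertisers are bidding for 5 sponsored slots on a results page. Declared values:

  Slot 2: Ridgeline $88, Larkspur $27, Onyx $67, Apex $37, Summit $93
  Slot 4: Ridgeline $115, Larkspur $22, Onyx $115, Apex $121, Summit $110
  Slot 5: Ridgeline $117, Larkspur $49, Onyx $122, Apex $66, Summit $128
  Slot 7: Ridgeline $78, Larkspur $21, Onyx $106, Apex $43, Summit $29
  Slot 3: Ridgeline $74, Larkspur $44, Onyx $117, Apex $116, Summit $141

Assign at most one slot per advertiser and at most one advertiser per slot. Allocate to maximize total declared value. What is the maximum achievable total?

This is the linear assignment problem.
Optimal: Ridgeline→Slot 5 ($117), Larkspur→Slot 2 ($27), Onyx→Slot 7 ($106), Apex→Slot 4 ($121), Summit→Slot 3 ($141) — total 117+27+106+121+141 = $512.
Max-entry greedy (repeatedly take the single best remaining cell) gives $493, worse by 19.
Swapping Ridgeline↔Onyx (Ridgeline→Slot 7 $78, Onyx→Slot 5 $122) loses 23.

Max total: $512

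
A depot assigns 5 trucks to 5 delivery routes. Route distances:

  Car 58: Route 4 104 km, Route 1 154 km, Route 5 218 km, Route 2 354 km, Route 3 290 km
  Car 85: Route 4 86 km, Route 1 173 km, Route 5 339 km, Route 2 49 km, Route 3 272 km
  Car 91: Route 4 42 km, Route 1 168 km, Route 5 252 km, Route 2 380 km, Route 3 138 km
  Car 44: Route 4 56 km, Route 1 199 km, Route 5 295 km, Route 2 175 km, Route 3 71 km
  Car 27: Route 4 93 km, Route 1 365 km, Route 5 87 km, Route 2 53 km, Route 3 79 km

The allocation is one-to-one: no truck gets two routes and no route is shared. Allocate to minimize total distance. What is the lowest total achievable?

Optimal: Car 58→Route 1 (154 km), Car 85→Route 2 (49 km), Car 91→Route 4 (42 km), Car 44→Route 3 (71 km), Car 27→Route 5 (87 km) — total 154+49+42+71+87 = 403 km.
Row-greedy (each truck in turn takes its cheapest remaining route) gives 577 km, worse by 174.
No other one-to-one assignment undercuts 403 km.

Min total: 403 km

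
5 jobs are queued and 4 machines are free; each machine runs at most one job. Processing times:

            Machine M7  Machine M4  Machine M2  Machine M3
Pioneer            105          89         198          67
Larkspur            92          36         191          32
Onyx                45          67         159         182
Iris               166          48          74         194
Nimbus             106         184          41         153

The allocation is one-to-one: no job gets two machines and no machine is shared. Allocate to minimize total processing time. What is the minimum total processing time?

Optimal: Onyx→Machine M7 (45 min), Iris→Machine M4 (48 min), Nimbus→Machine M2 (41 min), Larkspur→Machine M3 (32 min) — total 45+48+41+32 = 166 min.
Column-greedy (each machine in turn goes to its cheapest remaining job) gives 189 min, worse by 23.

Min total: 166 min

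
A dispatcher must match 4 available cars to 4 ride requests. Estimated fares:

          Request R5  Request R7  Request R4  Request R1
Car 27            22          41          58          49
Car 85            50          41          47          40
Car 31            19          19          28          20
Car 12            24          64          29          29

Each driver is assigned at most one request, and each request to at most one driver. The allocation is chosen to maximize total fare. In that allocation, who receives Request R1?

Optimal: Car 27→Request R4 ($58), Car 85→Request R5 ($50), Car 31→Request R1 ($20), Car 12→Request R7 ($64) — total 58+50+20+64 = $192.
Next-best assignment: Car 27→Request R1, Car 85→Request R5, Car 31→Request R4, Car 12→Request R7 = $191.
Swapping Car 85↔Car 31 (Car 85→Request R1 $40, Car 31→Request R5 $19) loses 11.
No other one-to-one assignment exceeds $192.
Car 31's own top request is Request R4 ($28), but forcing Car 31→Request R4 and reassigning the rest optimally gives only $191 — worse by 1.

Car 31 receives Request R1.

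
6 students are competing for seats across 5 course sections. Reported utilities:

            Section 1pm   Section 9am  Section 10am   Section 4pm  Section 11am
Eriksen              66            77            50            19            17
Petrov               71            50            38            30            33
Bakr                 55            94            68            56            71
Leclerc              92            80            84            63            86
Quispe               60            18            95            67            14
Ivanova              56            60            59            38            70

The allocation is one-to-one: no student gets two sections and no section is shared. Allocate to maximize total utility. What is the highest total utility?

Optimal: Petrov→Section 1pm (71 points), Bakr→Section 9am (94 points), Quispe→Section 10am (95 points), Leclerc→Section 4pm (63 points), Ivanova→Section 11am (70 points) — total 71+94+95+63+70 = 393 points.
Row-greedy (each student in turn takes its best remaining section) gives 370 points, worse by 23.

Max total: 393 points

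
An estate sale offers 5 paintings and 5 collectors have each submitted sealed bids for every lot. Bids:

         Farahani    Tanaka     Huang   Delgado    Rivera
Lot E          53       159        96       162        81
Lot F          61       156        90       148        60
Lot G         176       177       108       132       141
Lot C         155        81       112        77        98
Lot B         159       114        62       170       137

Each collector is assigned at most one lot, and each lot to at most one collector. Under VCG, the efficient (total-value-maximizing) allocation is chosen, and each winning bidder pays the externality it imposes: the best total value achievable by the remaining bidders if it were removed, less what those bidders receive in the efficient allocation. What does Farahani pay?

Efficient allocation: Farahani→Lot G ($176), Tanaka→Lot F ($156), Huang→Lot C ($112), Delgado→Lot E ($162), Rivera→Lot B ($137); total welfare W = $743.
Farahani receives Lot G at value $176, so the others get W − 176 = $567.
Without Farahani: best allocation of the remaining 4 bidders over all 5 lots is Tanaka→Lot G ($177), Huang→Lot C ($112), Delgado→Lot E ($162), Rivera→Lot B ($137), total $588.
VCG payment = (others' best without Farahani) − (others' welfare with Farahani) = 588 − 567 = $21.

Farahani pays $21.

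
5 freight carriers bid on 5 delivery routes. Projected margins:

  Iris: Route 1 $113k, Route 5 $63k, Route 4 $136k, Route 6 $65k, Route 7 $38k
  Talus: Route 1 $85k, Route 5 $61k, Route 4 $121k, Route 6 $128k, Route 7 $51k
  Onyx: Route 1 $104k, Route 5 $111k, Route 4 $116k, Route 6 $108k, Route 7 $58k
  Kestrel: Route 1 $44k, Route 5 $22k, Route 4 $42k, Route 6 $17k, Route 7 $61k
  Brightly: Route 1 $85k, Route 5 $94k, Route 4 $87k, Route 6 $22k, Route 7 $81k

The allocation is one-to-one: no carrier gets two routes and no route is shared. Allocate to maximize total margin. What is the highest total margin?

Maximum total: $523k

Treat this as an assignment problem: match each carrier to one route.
Optimal: Iris→Route 4 ($136k), Talus→Route 6 ($128k), Onyx→Route 1 ($104k), Kestrel→Route 7 ($61k), Brightly→Route 5 ($94k) — total 136+128+104+61+94 = $523k.
Row-greedy (each carrier in turn takes its best remaining route) gives $521k, worse by 2.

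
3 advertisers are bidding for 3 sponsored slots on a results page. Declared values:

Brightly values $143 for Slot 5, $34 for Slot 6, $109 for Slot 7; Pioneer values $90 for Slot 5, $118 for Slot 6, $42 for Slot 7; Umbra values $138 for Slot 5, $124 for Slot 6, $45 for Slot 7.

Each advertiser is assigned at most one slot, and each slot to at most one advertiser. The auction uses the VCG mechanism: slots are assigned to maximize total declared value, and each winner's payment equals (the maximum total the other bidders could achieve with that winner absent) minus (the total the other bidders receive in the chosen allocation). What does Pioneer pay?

Pioneer pays $20.

Efficient allocation: Brightly→Slot 7 ($109), Pioneer→Slot 6 ($118), Umbra→Slot 5 ($138); total welfare W = $365.
Pioneer receives Slot 6 at value $118, so the others get W − 118 = $247.
Without Pioneer: best allocation of the remaining 2 bidders over all 3 slots is Brightly→Slot 5 ($143), Umbra→Slot 6 ($124), total $267.
VCG payment = (others' best without Pioneer) − (others' welfare with Pioneer) = 267 − 247 = $20.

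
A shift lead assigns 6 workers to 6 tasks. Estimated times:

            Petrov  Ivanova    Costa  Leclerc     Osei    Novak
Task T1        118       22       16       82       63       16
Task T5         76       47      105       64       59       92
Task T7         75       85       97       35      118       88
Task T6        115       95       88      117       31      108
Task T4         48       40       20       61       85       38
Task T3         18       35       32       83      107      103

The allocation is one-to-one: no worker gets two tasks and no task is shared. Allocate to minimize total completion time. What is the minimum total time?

Minimum total: 167 min

Optimal: Petrov→Task T3 (18 min), Ivanova→Task T5 (47 min), Costa→Task T4 (20 min), Leclerc→Task T7 (35 min), Osei→Task T6 (31 min), Novak→Task T1 (16 min) — total 18+47+20+35+31+16 = 167 min.
Row-greedy (each worker in turn takes its cheapest remaining task) gives 218 min, worse by 51.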